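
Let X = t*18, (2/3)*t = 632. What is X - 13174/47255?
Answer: 806346146/47255 ≈ 17064.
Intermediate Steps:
t = 948 (t = (3/2)*632 = 948)
X = 17064 (X = 948*18 = 17064)
X - 13174/47255 = 17064 - 13174/47255 = 806346146/47255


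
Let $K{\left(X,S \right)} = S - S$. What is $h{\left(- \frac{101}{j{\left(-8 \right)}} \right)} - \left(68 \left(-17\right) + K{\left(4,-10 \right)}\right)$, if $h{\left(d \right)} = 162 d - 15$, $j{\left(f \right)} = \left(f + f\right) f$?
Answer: $\frac{64843}{64} \approx 1013.2$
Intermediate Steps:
$K{\left(X,S \right)} = 0$
$j{\left(f \right)} = 2 f^{2}$ ($j{\left(f \right)} = 2 f f = 2 f^{2}$)
$h{\left(d \right)} = -15 + 162 d$
$h{\left(- \frac{101}{j{\left(-8 \right)}} \right)} - \left(68 \left(-17\right) + K{\left(4,-10 \right)}\right) = \left(-15 + 162 \left(- \frac{101}{2 \left(-8\right)^{2}}\right)\right) - \left(68 \left(-17\right) + 0\right) = \left(-15 + 162 \left(- \frac{101}{2 \cdot 64}\right)\right) - \left(-1156 + 0\right) = \left(-15 + 162 \left(- \frac{101}{128}\right)\right) - -1156 = \left(-15 + 162 \left(\left(-101\right) \frac{1}{128}\right)\right) + 1156 = \left(-15 + 162 \left(- \frac{101}{128}\right)\right) + 1156 = \left(-15 - \frac{8181}{64}\right) + 1156 = - \frac{9141}{64} + 1156 = \frac{64843}{64}$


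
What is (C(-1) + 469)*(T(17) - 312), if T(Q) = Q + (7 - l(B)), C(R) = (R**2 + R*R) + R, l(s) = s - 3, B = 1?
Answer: -134420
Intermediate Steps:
l(s) = -3 + s
C(R) = R + 2*R**2 (C(R) = (R**2 + R**2) + R = 2*R**2 + R = R + 2*R**2)
T(Q) = 9 + Q (T(Q) = Q + (7 - (-3 + 1)) = Q + (7 - 1*(-2)) = Q + (7 + 2) = Q + 9 = 9 + Q)
(C(-1) + 469)*(T(17) - 312) = (-(1 + 2*(-1)) + 469)*((9 + 17) - 312) = (-(1 - 2) + 469)*(26 - 312) = (-1*(-1) + 469)*(-286) = (1 + 469)*(-286) = 470*(-286) = -134420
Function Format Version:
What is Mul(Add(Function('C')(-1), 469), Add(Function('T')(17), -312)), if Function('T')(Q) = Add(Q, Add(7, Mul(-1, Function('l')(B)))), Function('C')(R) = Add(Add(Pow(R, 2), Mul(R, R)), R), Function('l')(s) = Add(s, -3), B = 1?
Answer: -134420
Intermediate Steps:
Function('l')(s) = Add(-3, s)
Function('C')(R) = Add(R, Mul(2, Pow(R, 2))) (Function('C')(R) = Add(Add(Pow(R, 2), Pow(R, 2)), R) = Add(Mul(2, Pow(R, 2)), R) = Add(R, Mul(2, Pow(R, 2))))
Function('T')(Q) = Add(9, Q) (Function('T')(Q) = Add(Q, Add(7, Mul(-1, Add(-3, 1)))) = Add(Q, Add(7, Mul(-1, -2))) = Add(Q, Add(7, 2)) = Add(Q, 9) = Add(9, Q))
Mul(Add(Function('C')(-1), 469), Add(Function('T')(17), -312)) = Mul(Add(Mul(-1, Add(1, Mul(2, -1))), 469), Add(Add(9, 17), -312)) = Mul(Add(Mul(-1, Add(1, -2)), 469), Add(26, -312)) = Mul(Add(Mul(-1, -1), 469), -286) = Mul(Add(1, 469), -286) = Mul(470, -286) = -134420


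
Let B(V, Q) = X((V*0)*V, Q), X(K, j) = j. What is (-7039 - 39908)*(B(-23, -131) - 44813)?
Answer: 2109985968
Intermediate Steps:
B(V, Q) = Q
(-7039 - 39908)*(B(-23, -131) - 44813) = (-7039 - 39908)*(-131 - 44813) = -46947*(-44944) = 2109985968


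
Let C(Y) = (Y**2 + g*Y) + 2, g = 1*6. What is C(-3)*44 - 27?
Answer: -335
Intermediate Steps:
g = 6
C(Y) = 2 + Y**2 + 6*Y (C(Y) = (Y**2 + 6*Y) + 2 = 2 + Y**2 + 6*Y)
C(-3)*44 - 27 = (2 + (-3)**2 + 6*(-3))*44 - 27 = (2 + 9 - 18)*44 - 27 = -7*44 - 27 = -308 - 27 = -335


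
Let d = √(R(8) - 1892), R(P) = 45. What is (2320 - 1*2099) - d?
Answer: 221 - I*√1847 ≈ 221.0 - 42.977*I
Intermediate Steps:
d = I*√1847 (d = √(45 - 1892) = √(-1847) = I*√1847 ≈ 42.977*I)
(2320 - 1*2099) - d = (2320 - 1*2099) - I*√1847 = (2320 - 2099) - I*√1847 = 221 - I*√1847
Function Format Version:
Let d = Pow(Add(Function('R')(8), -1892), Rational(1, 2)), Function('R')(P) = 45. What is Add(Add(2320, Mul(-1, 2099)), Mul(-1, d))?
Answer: Add(221, Mul(-1, I, Pow(1847, Rational(1, 2)))) ≈ Add(221.00, Mul(-42.977, I))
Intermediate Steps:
d = Mul(I, Pow(1847, Rational(1, 2))) (d = Pow(Add(45, -1892), Rational(1, 2)) = Pow(-1847, Rational(1, 2)) = Mul(I, Pow(1847, Rational(1, 2))) ≈ Mul(42.977, I))
Add(Add(2320, Mul(-1, 2099)), Mul(-1, d)) = Add(Add(2320, Mul(-1, 2099)), Mul(-1, Mul(I, Pow(1847, Rational(1, 2))))) = Add(Add(2320, -2099), Mul(-1, I, Pow(1847, Rational(1, 2)))) = Add(221, Mul(-1, I, Pow(1847, Rational(1, 2))))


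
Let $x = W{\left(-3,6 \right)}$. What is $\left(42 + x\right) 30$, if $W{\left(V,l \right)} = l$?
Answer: $1440$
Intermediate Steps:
$x = 6$
$\left(42 + x\right) 30 = \left(42 + 6\right) 30 = 48 \cdot 30 = 1440$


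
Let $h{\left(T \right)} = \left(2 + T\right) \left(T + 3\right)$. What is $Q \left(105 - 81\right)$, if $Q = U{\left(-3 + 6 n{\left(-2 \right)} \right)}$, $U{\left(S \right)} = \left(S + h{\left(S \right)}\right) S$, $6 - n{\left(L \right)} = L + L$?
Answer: $4920696$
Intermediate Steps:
$h{\left(T \right)} = \left(2 + T\right) \left(3 + T\right)$
$n{\left(L \right)} = 6 - 2 L$ ($n{\left(L \right)} = 6 - \left(L + L\right) = 6 - 2 L$)
$U{\left(S \right)} = S \left(6 + S^{2} + 6 S\right)$ ($U{\left(S \right)} = \left(S + \left(6 + S^{2} + 5 S\right)\right) S = \left(6 + S^{2} + 6 S\right) S = S \left(6 + S^{2} + 6 S\right)$)
$Q = 205029$ ($Q = \left(-3 + 6 \left(6 - -4\right)\right) \left(6 + \left(-3 + 6 \left(6 - -4\right)\right)^{2} + 6 \left(-3 + 6 \left(6 - -4\right)\right)\right) = \left(-3 + 6 \left(6 + 4\right)\right) \left(6 + \left(-3 + 6 \left(6 + 4\right)\right)^{2} + 6 \left(-3 + 6 \left(6 + 4\right)\right)\right) = \left(-3 + 6 \cdot 10\right) \left(6 + \left(-3 + 6 \cdot 10\right)^{2} + 6 \left(-3 + 6 \cdot 10\right)\right) = \left(-3 + 60\right) \left(6 + \left(-3 + 60\right)^{2} + 6 \left(-3 + 60\right)\right) = 57 \left(6 + 57^{2} + 6 \cdot 57\right) = 57 \left(6 + 3249 + 342\right) = 57 \cdot 3597 = 205029$)
$Q \left(105 - 81\right) = 205029 \left(105 - 81\right) = 205029 \cdot 24 = 4920696$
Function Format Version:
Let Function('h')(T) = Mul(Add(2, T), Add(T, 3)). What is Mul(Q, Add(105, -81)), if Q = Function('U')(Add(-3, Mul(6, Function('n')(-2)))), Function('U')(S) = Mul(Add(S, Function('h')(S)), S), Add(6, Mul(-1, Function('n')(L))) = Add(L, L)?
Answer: 4920696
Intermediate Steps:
Function('h')(T) = Mul(Add(2, T), Add(3, T))
Function('n')(L) = Add(6, Mul(-2, L)) (Function('n')(L) = Add(6, Mul(-1, Add(L, L))) = Add(6, Mul(-1, Mul(2, L))) = Add(6, Mul(-2, L)))
Function('U')(S) = Mul(S, Add(6, Pow(S, 2), Mul(6, S))) (Function('U')(S) = Mul(Add(S, Add(6, Pow(S, 2), Mul(5, S))), S) = Mul(Add(6, Pow(S, 2), Mul(6, S)), S) = Mul(S, Add(6, Pow(S, 2), Mul(6, S))))
Q = 205029 (Q = Mul(Add(-3, Mul(6, Add(6, Mul(-2, -2)))), Add(6, Pow(Add(-3, Mul(6, Add(6, Mul(-2, -2)))), 2), Mul(6, Add(-3, Mul(6, Add(6, Mul(-2, -2))))))) = Mul(Add(-3, Mul(6, Add(6, 4))), Add(6, Pow(Add(-3, Mul(6, Add(6, 4))), 2), Mul(6, Add(-3, Mul(6, Add(6, 4)))))) = Mul(Add(-3, Mul(6, 10)), Add(6, Pow(Add(-3, Mul(6, 10)), 2), Mul(6, Add(-3, Mul(6, 10))))) = Mul(Add(-3, 60), Add(6, Pow(Add(-3, 60), 2), Mul(6, Add(-3, 60)))) = Mul(57, Add(6, Pow(57, 2), Mul(6, 57))) = Mul(57, Add(6, 3249, 342)) = Mul(57, 3597) = 205029)
Mul(Q, Add(105, -81)) = Mul(205029, Add(105, -81)) = Mul(205029, 24) = 4920696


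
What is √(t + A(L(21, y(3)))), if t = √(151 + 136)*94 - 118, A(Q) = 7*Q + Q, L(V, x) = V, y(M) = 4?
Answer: √(50 + 94*√287) ≈ 40.527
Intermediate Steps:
A(Q) = 8*Q
t = -118 + 94*√287 (t = √287*94 - 118 = 94*√287 - 118 = -118 + 94*√287 ≈ 1474.5)
√(t + A(L(21, y(3)))) = √((-118 + 94*√287) + 8*21) = √((-118 + 94*√287) + 168) = √(50 + 94*√287)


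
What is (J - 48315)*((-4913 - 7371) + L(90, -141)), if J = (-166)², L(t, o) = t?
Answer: 253135246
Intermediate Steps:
J = 27556
(J - 48315)*((-4913 - 7371) + L(90, -141)) = (27556 - 48315)*((-4913 - 7371) + 90) = -20759*(-12284 + 90) = -20759*(-12194) = 253135246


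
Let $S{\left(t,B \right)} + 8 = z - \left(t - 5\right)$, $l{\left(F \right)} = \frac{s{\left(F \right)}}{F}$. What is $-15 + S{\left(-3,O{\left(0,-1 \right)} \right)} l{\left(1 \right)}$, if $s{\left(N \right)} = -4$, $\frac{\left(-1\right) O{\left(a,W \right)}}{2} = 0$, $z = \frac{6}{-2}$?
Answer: $-3$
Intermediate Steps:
$z = -3$ ($z = 6 \left(- \frac{1}{2}\right) = -3$)
$O{\left(a,W \right)} = 0$ ($O{\left(a,W \right)} = \left(-2\right) 0 = 0$)
$l{\left(F \right)} = - \frac{4}{F}$
$S{\left(t,B \right)} = -6 - t$ ($S{\left(t,B \right)} = -8 - \left(-2 + t\right) = -6 - t$)
$-15 + S{\left(-3,O{\left(0,-1 \right)} \right)} l{\left(1 \right)} = -15 + \left(-6 - -3\right) \left(- \frac{4}{1}\right) = -15 + \left(-6 + 3\right) \left(\left(-4\right) 1\right) = -15 - -12 = -15 + 12 = -3$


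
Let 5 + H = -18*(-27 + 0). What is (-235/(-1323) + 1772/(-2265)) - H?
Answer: -481058092/998865 ≈ -481.60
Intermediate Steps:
H = 481 (H = -5 - 18*(-27 + 0) = -5 - 18*(-27) = -5 + 486 = 481)
(-235/(-1323) + 1772/(-2265)) - H = (-235/(-1323) + 1772/(-2265)) - 1*481 = (-235*(-1/1323) + 1772*(-1/2265)) - 481 = (235/1323 - 1772/2265) - 481 = -604027/998865 - 481 = -481058092/998865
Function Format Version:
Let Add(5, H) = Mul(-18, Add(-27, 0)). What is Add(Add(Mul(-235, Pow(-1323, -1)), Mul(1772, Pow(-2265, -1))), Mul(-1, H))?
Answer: Rational(-481058092, 998865) ≈ -481.60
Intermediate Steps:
H = 481 (H = Add(-5, Mul(-18, Add(-27, 0))) = Add(-5, Mul(-18, -27)) = Add(-5, 486) = 481)
Add(Add(Mul(-235, Pow(-1323, -1)), Mul(1772, Pow(-2265, -1))), Mul(-1, H)) = Add(Add(Mul(-235, Pow(-1323, -1)), Mul(1772, Pow(-2265, -1))), Mul(-1, 481)) = Add(Add(Mul(-235, Rational(-1, 1323)), Mul(1772, Rational(-1, 2265))), -481) = Add(Add(Rational(235, 1323), Rational(-1772, 2265)), -481) = Add(Rational(-604027, 998865), -481) = Rational(-481058092, 998865)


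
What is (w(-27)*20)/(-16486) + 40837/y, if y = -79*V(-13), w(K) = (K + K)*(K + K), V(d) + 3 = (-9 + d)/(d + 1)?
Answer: 2003590866/4558379 ≈ 439.54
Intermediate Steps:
V(d) = -3 + (-9 + d)/(1 + d) (V(d) = -3 + (-9 + d)/(d + 1) = -3 + (-9 + d)/(1 + d))
w(K) = 4*K² (w(K) = (2*K)*(2*K) = 4*K²)
y = 553/6 (y = -158*(-6 - 1*(-13))/(1 - 13) = -158*(-6 + 13)/(-12) = -158*(-1)*7/12 = -79*(-7/6) = 553/6 ≈ 92.167)
(w(-27)*20)/(-16486) + 40837/y = ((4*(-27)²)*20)/(-16486) + 40837/(553/6) = ((4*729)*20)*(-1/16486) + 40837*(6/553) = (2916*20)*(-1/16486) + 245022/553 = 58320*(-1/16486) + 245022/553 = -29160/8243 + 245022/553 = 2003590866/4558379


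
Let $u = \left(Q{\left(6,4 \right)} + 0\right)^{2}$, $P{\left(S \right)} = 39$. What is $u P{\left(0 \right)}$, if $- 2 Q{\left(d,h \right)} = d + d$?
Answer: $1404$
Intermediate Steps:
$Q{\left(d,h \right)} = - d$ ($Q{\left(d,h \right)} = - \frac{d + d}{2} = - \frac{2 d}{2} = - d$)
$u = 36$ ($u = \left(\left(-1\right) 6 + 0\right)^{2} = \left(-6 + 0\right)^{2} = \left(-6\right)^{2} = 36$)
$u P{\left(0 \right)} = 36 \cdot 39 = 1404$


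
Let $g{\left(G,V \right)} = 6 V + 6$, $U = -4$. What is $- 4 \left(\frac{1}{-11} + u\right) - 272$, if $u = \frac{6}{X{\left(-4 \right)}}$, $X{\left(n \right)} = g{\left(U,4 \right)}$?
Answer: $- \frac{14984}{55} \approx -272.44$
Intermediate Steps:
$g{\left(G,V \right)} = 6 + 6 V$
$X{\left(n \right)} = 30$ ($X{\left(n \right)} = 6 + 6 \cdot 4 = 6 + 24 = 30$)
$u = \frac{1}{5}$ ($u = \frac{6}{30} = 6 \cdot \frac{1}{30} = \frac{1}{5} \approx 0.2$)
$- 4 \left(\frac{1}{-11} + u\right) - 272 = - 4 \left(\frac{1}{-11} + \frac{1}{5}\right) - 272 = - 4 \left(- \frac{1}{11} + \frac{1}{5}\right) - 272 = \left(-4\right) \frac{6}{55} - 272 = - \frac{24}{55} - 272 = - \frac{14984}{55}$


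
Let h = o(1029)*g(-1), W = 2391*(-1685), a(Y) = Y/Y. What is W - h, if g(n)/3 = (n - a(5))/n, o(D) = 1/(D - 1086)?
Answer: -76547863/19 ≈ -4.0288e+6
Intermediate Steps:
a(Y) = 1
o(D) = 1/(-1086 + D)
g(n) = 3*(-1 + n)/n (g(n) = 3*((n - 1*1)/n) = 3*((n - 1)/n) = 3*((-1 + n)/n) = 3*(-1 + n)/n)
W = -4028835
h = -2/19 (h = (3 - 3/(-1))/(-1086 + 1029) = (3 - 3*(-1))/(-57) = -(3 + 3)/57 = -1/57*6 = -2/19 ≈ -0.10526)
W - h = -4028835 - 1*(-2/19) = -4028835 + 2/19 = -76547863/19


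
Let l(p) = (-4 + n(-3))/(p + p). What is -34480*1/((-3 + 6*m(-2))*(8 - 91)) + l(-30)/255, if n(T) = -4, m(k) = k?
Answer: -8792234/317475 ≈ -27.694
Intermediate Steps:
l(p) = -4/p (l(p) = (-4 - 4)/(p + p) = -8/(2*p) = (1/(2*p))*(-8) = -4/p)
-34480*1/((-3 + 6*m(-2))*(8 - 91)) + l(-30)/255 = -34480*1/((-3 + 6*(-2))*(8 - 91)) - 4/(-30)/255 = -34480*(-1/(83*(-3 - 12))) - 4*(-1/30)*(1/255) = -34480/((-15*(-83))) + (2/15)*(1/255) = -34480/1245 + 2/3825 = -34480*1/1245 + 2/3825 = -6896/249 + 2/3825 = -8792234/317475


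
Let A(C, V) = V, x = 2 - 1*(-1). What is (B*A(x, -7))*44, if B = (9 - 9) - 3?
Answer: 924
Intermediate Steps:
x = 3 (x = 2 + 1 = 3)
B = -3 (B = 0 - 3 = -3)
(B*A(x, -7))*44 = -3*(-7)*44 = 21*44 = 924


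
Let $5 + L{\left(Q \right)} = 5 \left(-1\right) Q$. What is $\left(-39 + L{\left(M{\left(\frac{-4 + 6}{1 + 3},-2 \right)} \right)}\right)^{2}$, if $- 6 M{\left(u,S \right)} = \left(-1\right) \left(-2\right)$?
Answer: $\frac{16129}{9} \approx 1792.1$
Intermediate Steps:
$M{\left(u,S \right)} = - \frac{1}{3}$ ($M{\left(u,S \right)} = - \frac{\left(-1\right) \left(-2\right)}{6} = \left(- \frac{1}{6}\right) 2 = - \frac{1}{3}$)
$L{\left(Q \right)} = -5 - 5 Q$ ($L{\left(Q \right)} = -5 + 5 \left(-1\right) Q = -5 - 5 Q$)
$\left(-39 + L{\left(M{\left(\frac{-4 + 6}{1 + 3},-2 \right)} \right)}\right)^{2} = \left(-39 - \frac{10}{3}\right)^{2} = \left(- \frac{127}{3}\right)^{2} = \frac{16129}{9}$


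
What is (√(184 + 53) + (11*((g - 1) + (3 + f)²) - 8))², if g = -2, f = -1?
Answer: (3 + √237)² ≈ 338.37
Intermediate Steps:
(√(184 + 53) + (11*((g - 1) + (3 + f)²) - 8))² = (√(184 + 53) + (11*((-2 - 1) + (3 - 1)²) - 8))² = (√237 + (11*(-3 + 2²) - 8))² = (√237 + (11*(-3 + 4) - 8))² = (√237 + (11*1 - 8))² = (√237 + (11 - 8))² = (√237 + 3)² = (3 + √237)²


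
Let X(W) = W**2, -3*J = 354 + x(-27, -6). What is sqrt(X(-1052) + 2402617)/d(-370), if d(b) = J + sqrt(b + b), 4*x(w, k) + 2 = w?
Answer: -16644*sqrt(3509321)/2030329 - 288*I*sqrt(649224385)/2030329 ≈ -15.357 - 3.6143*I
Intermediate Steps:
x(w, k) = -1/2 + w/4
J = -1387/12 (J = -(354 + (-1/2 + (1/4)*(-27)))/3 = -(354 + (-1/2 - 27/4))/3 = -(354 - 29/4)/3 = -1/3*1387/4 = -1387/12 ≈ -115.58)
d(b) = -1387/12 + sqrt(2)*sqrt(b) (d(b) = -1387/12 + sqrt(b + b) = -1387/12 + sqrt(2*b) = -1387/12 + sqrt(2)*sqrt(b))
sqrt(X(-1052) + 2402617)/d(-370) = sqrt((-1052)**2 + 2402617)/(-1387/12 + sqrt(2)*sqrt(-370)) = sqrt(1106704 + 2402617)/(-1387/12 + sqrt(2)*(I*sqrt(370))) = sqrt(3509321)/(-1387/12 + 2*I*sqrt(185))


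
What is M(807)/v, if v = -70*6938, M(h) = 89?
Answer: -89/485660 ≈ -0.00018326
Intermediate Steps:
v = -485660
M(807)/v = 89/(-485660) = 89*(-1/485660) = -89/485660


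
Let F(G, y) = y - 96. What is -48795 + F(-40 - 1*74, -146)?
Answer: -49037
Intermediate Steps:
F(G, y) = -96 + y
-48795 + F(-40 - 1*74, -146) = -48795 + (-96 - 146) = -48795 - 242 = -49037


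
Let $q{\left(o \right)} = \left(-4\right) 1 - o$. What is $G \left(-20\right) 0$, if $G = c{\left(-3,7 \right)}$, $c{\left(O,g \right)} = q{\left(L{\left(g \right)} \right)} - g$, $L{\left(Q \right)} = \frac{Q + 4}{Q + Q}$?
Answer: $0$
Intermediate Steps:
$L{\left(Q \right)} = \frac{4 + Q}{2 Q}$
$q{\left(o \right)} = -4 - o$
$c{\left(O,g \right)} = -4 - g - \frac{4 + g}{2 g}$ ($c{\left(O,g \right)} = \left(-4 - \frac{4 + g}{2 g}\right) - g = -4 - g - \frac{4 + g}{2 g}$)
$G = - \frac{165}{14}$ ($G = - \frac{9}{2} - 7 - \frac{2}{7} = - \frac{165}{14} \approx -11.786$)
$G \left(-20\right) 0 = \left(- \frac{165}{14}\right) \left(-20\right) 0 = \frac{1650}{7} \cdot 0 = 0$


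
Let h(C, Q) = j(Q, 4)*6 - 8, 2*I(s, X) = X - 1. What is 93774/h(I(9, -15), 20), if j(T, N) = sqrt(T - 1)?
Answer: 187548/155 + 140661*sqrt(19)/155 ≈ 5165.6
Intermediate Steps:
j(T, N) = sqrt(-1 + T)
I(s, X) = -1/2 + X/2 (I(s, X) = (X - 1)/2 = (-1 + X)/2 = -1/2 + X/2)
h(C, Q) = -8 + 6*sqrt(-1 + Q) (h(C, Q) = sqrt(-1 + Q)*6 - 8 = 6*sqrt(-1 + Q) - 8 = -8 + 6*sqrt(-1 + Q))
93774/h(I(9, -15), 20) = 93774/(-8 + 6*sqrt(-1 + 20)) = 93774/(-8 + 6*sqrt(19))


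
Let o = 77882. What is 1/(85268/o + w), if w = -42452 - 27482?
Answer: -38941/2723257260 ≈ -1.4299e-5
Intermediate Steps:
w = -69934
1/(85268/o + w) = 1/(85268/77882 - 69934) = 1/(85268*(1/77882) - 69934) = 1/(42634/38941 - 69934) = 1/(-2723257260/38941) = -38941/2723257260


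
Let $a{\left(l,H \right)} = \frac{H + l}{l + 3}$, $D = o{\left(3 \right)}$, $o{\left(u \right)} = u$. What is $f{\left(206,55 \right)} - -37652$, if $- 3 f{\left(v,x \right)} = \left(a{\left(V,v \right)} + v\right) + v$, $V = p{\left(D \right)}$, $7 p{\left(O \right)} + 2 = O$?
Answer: $\frac{2474525}{66} \approx 37493.0$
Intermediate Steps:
$D = 3$
$p{\left(O \right)} = - \frac{2}{7} + \frac{O}{7}$
$V = \frac{1}{7}$ ($V = - \frac{2}{7} + \frac{1}{7} \cdot 3 = - \frac{2}{7} + \frac{3}{7} = \frac{1}{7} \approx 0.14286$)
$a{\left(l,H \right)} = \frac{H + l}{3 + l}$
$f{\left(v,x \right)} = - \frac{1}{66} - \frac{17 v}{22}$ ($f{\left(v,x \right)} = - \frac{\left(\frac{v + \frac{1}{7}}{3 + \frac{1}{7}} + v\right) + v}{3} = - \frac{\left(\frac{\frac{1}{7} + v}{\frac{22}{7}} + v\right) + v}{3} = - \frac{\left(\frac{7 \left(\frac{1}{7} + v\right)}{22} + v\right) + v}{3} = - \frac{\left(\left(\frac{1}{22} + \frac{7 v}{22}\right) + v\right) + v}{3} = - \frac{\left(\frac{1}{22} + \frac{29 v}{22}\right) + v}{3} = - \frac{\frac{1}{22} + \frac{51 v}{22}}{3} = - \frac{1}{66} - \frac{17 v}{22}$)
$f{\left(206,55 \right)} - -37652 = \left(- \frac{1}{66} - \frac{1751}{11}\right) - -37652 = \left(- \frac{1}{66} - \frac{1751}{11}\right) + 37652 = - \frac{10507}{66} + 37652 = \frac{2474525}{66}$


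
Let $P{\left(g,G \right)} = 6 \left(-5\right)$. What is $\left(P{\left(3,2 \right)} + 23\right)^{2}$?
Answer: $49$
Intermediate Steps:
$P{\left(g,G \right)} = -30$
$\left(P{\left(3,2 \right)} + 23\right)^{2} = \left(-30 + 23\right)^{2} = \left(-7\right)^{2} = 49$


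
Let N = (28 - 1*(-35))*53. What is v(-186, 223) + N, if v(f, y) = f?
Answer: 3153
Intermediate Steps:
N = 3339 (N = (28 + 35)*53 = 63*53 = 3339)
v(-186, 223) + N = -186 + 3339 = 3153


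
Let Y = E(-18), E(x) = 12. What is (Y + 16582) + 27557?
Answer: 44151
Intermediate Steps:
Y = 12
(Y + 16582) + 27557 = (12 + 16582) + 27557 = 16594 + 27557 = 44151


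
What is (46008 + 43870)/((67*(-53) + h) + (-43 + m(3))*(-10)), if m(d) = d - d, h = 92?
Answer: -89878/3029 ≈ -29.672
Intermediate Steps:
m(d) = 0
(46008 + 43870)/((67*(-53) + h) + (-43 + m(3))*(-10)) = (46008 + 43870)/((67*(-53) + 92) + (-43 + 0)*(-10)) = 89878/((-3551 + 92) - 43*(-10)) = 89878/(-3459 + 430) = 89878/(-3029) = 89878*(-1/3029) = -89878/3029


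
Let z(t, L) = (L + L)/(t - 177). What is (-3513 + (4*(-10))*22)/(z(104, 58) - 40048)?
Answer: 320689/2923620 ≈ 0.10969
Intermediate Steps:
z(t, L) = 2*L/(-177 + t) (z(t, L) = (2*L)/(-177 + t) = 2*L/(-177 + t))
(-3513 + (4*(-10))*22)/(z(104, 58) - 40048) = (-3513 + (4*(-10))*22)/(2*58/(-177 + 104) - 40048) = (-3513 - 40*22)/(2*58/(-73) - 40048) = (-3513 - 880)/(2*58*(-1/73) - 40048) = -4393/(-116/73 - 40048) = -4393/(-2923620/73) = -4393*(-73/2923620) = 320689/2923620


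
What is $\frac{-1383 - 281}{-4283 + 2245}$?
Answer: $\frac{832}{1019} \approx 0.81649$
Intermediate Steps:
$\frac{-1383 - 281}{-4283 + 2245} = - \frac{1664}{-2038} = \left(-1664\right) \left(- \frac{1}{2038}\right) = \frac{832}{1019}$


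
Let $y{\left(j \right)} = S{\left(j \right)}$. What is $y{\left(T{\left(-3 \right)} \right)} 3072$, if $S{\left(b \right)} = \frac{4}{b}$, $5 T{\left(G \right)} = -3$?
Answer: $-20480$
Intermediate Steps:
$T{\left(G \right)} = - \frac{3}{5}$ ($T{\left(G \right)} = \frac{1}{5} \left(-3\right) = - \frac{3}{5}$)
$y{\left(j \right)} = \frac{4}{j}$
$y{\left(T{\left(-3 \right)} \right)} 3072 = \frac{4}{- \frac{3}{5}} \cdot 3072 = 4 \left(- \frac{5}{3}\right) 3072 = \left(- \frac{20}{3}\right) 3072 = -20480$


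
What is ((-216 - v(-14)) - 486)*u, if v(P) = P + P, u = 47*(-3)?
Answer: 95034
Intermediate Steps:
u = -141
v(P) = 2*P
((-216 - v(-14)) - 486)*u = ((-216 - 2*(-14)) - 486)*(-141) = ((-216 - 1*(-28)) - 486)*(-141) = ((-216 + 28) - 486)*(-141) = (-188 - 486)*(-141) = -674*(-141) = 95034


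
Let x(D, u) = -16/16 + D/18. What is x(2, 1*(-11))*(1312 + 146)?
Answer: -1296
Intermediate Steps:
x(D, u) = -1 + D/18 (x(D, u) = -16*1/16 + D*(1/18) = -1 + D/18)
x(2, 1*(-11))*(1312 + 146) = (-1 + (1/18)*2)*(1312 + 146) = (-1 + 1/9)*1458 = -8/9*1458 = -1296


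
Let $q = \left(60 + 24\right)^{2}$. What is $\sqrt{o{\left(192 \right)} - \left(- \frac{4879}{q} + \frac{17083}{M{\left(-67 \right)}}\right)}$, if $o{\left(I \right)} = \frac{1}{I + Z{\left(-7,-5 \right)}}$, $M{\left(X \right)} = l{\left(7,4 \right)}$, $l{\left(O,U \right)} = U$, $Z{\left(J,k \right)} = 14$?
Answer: $\frac{i \sqrt{319643852213}}{8652} \approx 65.346 i$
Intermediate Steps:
$M{\left(X \right)} = 4$
$q = 7056$ ($q = 84^{2} = 7056$)
$o{\left(I \right)} = \frac{1}{14 + I}$ ($o{\left(I \right)} = \frac{1}{I + 14} = \frac{1}{14 + I}$)
$\sqrt{o{\left(192 \right)} - \left(- \frac{4879}{q} + \frac{17083}{M{\left(-67 \right)}}\right)} = \sqrt{\frac{1}{14 + 192} + \left(- \frac{17083}{4} + \frac{4879}{7056}\right)} = \sqrt{\frac{1}{206} + \left(\left(-17083\right) \frac{1}{4} + 4879 \cdot \frac{1}{7056}\right)} = \sqrt{\frac{1}{206} + \left(- \frac{17083}{4} + \frac{697}{1008}\right)} = \sqrt{\frac{1}{206} - \frac{4304219}{1008}} = \sqrt{- \frac{443334053}{103824}} = \frac{i \sqrt{319643852213}}{8652}$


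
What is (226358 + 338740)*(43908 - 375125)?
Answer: -187170064266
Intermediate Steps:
(226358 + 338740)*(43908 - 375125) = 565098*(-331217) = -187170064266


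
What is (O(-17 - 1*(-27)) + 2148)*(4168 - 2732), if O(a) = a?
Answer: 3098888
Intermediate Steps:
(O(-17 - 1*(-27)) + 2148)*(4168 - 2732) = ((-17 - 1*(-27)) + 2148)*(4168 - 2732) = ((-17 + 27) + 2148)*1436 = (10 + 2148)*1436 = 2158*1436 = 3098888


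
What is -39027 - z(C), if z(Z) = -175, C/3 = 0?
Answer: -38852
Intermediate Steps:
C = 0 (C = 3*0 = 0)
-39027 - z(C) = -39027 - 1*(-175) = -39027 + 175 = -38852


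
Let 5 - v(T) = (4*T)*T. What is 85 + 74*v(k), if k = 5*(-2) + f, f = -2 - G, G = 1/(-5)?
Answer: -1019001/25 ≈ -40760.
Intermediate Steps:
G = -1/5 ≈ -0.20000
f = -9/5 (f = -2 - 1*(-1/5) = -2 + 1/5 = -9/5 ≈ -1.8000)
k = -59/5 (k = 5*(-2) - 9/5 = -10 - 9/5 = -59/5 ≈ -11.800)
v(T) = 5 - 4*T**2 (v(T) = 5 - 4*T*T = 5 - 4*T**2)
85 + 74*v(k) = 85 + 74*(5 - 4*(-59/5)**2) = 85 + 74*(5 - 4*3481/25) = 85 + 74*(5 - 13924/25) = 85 + 74*(-13799/25) = 85 - 1021126/25 = -1019001/25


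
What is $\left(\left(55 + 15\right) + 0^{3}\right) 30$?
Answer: $2100$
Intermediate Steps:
$\left(\left(55 + 15\right) + 0^{3}\right) 30 = \left(70 + 0\right) 30 = 70 \cdot 30 = 2100$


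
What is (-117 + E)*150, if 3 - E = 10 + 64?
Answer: -28200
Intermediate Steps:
E = -71 (E = 3 - (10 + 64) = 3 - 1*74 = 3 - 74 = -71)
(-117 + E)*150 = (-117 - 71)*150 = -188*150 = -28200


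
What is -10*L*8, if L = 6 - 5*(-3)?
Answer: -1680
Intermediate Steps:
L = 21 (L = 6 + 15 = 21)
-10*L*8 = -10*21*8 = -210*8 = -1680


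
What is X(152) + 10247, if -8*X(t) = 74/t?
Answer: 6230139/608 ≈ 10247.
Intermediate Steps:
X(t) = -37/(4*t)
X(152) + 10247 = -37/4/152 + 10247 = -37/4*1/152 + 10247 = -37/608 + 10247 = 6230139/608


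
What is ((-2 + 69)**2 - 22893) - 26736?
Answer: -45140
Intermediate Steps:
((-2 + 69)**2 - 22893) - 26736 = (67**2 - 22893) - 26736 = (4489 - 22893) - 26736 = -18404 - 26736 = -45140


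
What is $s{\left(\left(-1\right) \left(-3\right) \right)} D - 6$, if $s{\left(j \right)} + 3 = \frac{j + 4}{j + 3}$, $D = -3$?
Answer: $- \frac{1}{2} \approx -0.5$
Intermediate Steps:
$s{\left(j \right)} = -3 + \frac{4 + j}{3 + j}$ ($s{\left(j \right)} = -3 + \frac{j + 4}{j + 3} = -3 + \frac{4 + j}{3 + j}$)
$s{\left(\left(-1\right) \left(-3\right) \right)} D - 6 = \frac{-5 - 2 \left(\left(-1\right) \left(-3\right)\right)}{3 - -3} \left(-3\right) - 6 = \frac{-5 - 6}{3 + 3} \left(-3\right) - 6 = \frac{-5 - 6}{6} \left(-3\right) - 6 = \frac{1}{6} \left(-11\right) \left(-3\right) - 6 = \left(- \frac{11}{6}\right) \left(-3\right) - 6 = \frac{11}{2} - 6 = - \frac{1}{2}$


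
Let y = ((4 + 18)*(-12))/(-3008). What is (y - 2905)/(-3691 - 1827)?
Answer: 1092247/2074768 ≈ 0.52644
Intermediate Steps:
y = 33/376 (y = (22*(-12))*(-1/3008) = -264*(-1/3008) = 33/376 ≈ 0.087766)
(y - 2905)/(-3691 - 1827) = (33/376 - 2905)/(-3691 - 1827) = -1092247/376/(-5518) = -1092247/376*(-1/5518) = 1092247/2074768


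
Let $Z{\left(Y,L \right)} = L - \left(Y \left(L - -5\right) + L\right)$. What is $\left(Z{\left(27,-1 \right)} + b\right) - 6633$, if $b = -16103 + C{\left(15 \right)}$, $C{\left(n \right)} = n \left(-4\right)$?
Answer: $-22904$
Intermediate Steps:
$C{\left(n \right)} = - 4 n$
$b = -16163$ ($b = -16103 - 60 = -16163$)
$Z{\left(Y,L \right)} = - Y \left(5 + L\right)$ ($Z{\left(Y,L \right)} = L - \left(Y \left(L + 5\right) + L\right) = L - \left(Y \left(5 + L\right) + L\right) = L - \left(L + Y \left(5 + L\right)\right) = - Y \left(5 + L\right)$)
$\left(Z{\left(27,-1 \right)} + b\right) - 6633 = \left(\left(-1\right) 27 \left(5 - 1\right) - 16163\right) - 6633 = \left(\left(-1\right) 27 \cdot 4 - 16163\right) - 6633 = \left(-108 - 16163\right) - 6633 = -16271 - 6633 = -22904$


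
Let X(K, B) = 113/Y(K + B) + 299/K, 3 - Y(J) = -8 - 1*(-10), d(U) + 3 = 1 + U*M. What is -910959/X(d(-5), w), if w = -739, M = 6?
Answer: -29150688/3317 ≈ -8788.3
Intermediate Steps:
d(U) = -2 + 6*U (d(U) = -3 + (1 + U*6) = -3 + (1 + 6*U) = -2 + 6*U)
Y(J) = 1 (Y(J) = 3 - (-8 - 1*(-10)) = 3 - (-8 + 10) = 3 - 1*2 = 3 - 2 = 1)
X(K, B) = 113 + 299/K (X(K, B) = 113/1 + 299/K = 113*1 + 299/K = 113 + 299/K)
-910959/X(d(-5), w) = -910959/(113 + 299/(-2 + 6*(-5))) = -910959/(113 + 299/(-2 - 30)) = -910959/(113 + 299/(-32)) = -910959/(113 + 299*(-1/32)) = -910959/(113 - 299/32) = -910959/3317/32 = -910959*32/3317 = -29150688/3317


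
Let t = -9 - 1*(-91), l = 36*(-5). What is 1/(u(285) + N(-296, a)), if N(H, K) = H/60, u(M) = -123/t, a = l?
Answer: -30/193 ≈ -0.15544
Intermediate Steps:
l = -180
a = -180
t = 82 (t = -9 + 91 = 82)
u(M) = -3/2 (u(M) = -123/82 = -123*1/82 = -3/2)
N(H, K) = H/60 (N(H, K) = H*(1/60) = H/60)
1/(u(285) + N(-296, a)) = 1/(-3/2 + (1/60)*(-296)) = 1/(-3/2 - 74/15) = 1/(-193/30) = -30/193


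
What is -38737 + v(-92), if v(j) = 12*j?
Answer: -39841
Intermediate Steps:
-38737 + v(-92) = -38737 + 12*(-92) = -38737 - 1104 = -39841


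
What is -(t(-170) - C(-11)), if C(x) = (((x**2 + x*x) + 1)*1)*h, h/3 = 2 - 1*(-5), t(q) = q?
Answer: 5273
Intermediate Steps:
h = 21 (h = 3*(2 - 1*(-5)) = 3*(2 + 5) = 3*7 = 21)
C(x) = 21 + 42*x**2 (C(x) = (((x**2 + x*x) + 1)*1)*21 = (((x**2 + x**2) + 1)*1)*21 = ((2*x**2 + 1)*1)*21 = ((1 + 2*x**2)*1)*21 = (1 + 2*x**2)*21 = 21 + 42*x**2)
-(t(-170) - C(-11)) = -(-170 - (21 + 42*(-11)**2)) = -(-170 - (21 + 42*121)) = -(-170 - (21 + 5082)) = -(-170 - 1*5103) = -(-170 - 5103) = -1*(-5273) = 5273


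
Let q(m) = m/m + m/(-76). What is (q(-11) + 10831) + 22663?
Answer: 2545631/76 ≈ 33495.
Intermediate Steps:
q(m) = 1 - m/76 (q(m) = 1 + m*(-1/76) = 1 - m/76)
(q(-11) + 10831) + 22663 = ((1 - 1/76*(-11)) + 10831) + 22663 = ((1 + 11/76) + 10831) + 22663 = (87/76 + 10831) + 22663 = 823243/76 + 22663 = 2545631/76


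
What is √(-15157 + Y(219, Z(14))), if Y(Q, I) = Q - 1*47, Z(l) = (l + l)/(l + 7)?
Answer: 9*I*√185 ≈ 122.41*I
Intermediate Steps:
Z(l) = 2*l/(7 + l) (Z(l) = (2*l)/(7 + l) = 2*l/(7 + l))
Y(Q, I) = -47 + Q (Y(Q, I) = Q - 47 = -47 + Q)
√(-15157 + Y(219, Z(14))) = √(-15157 + (-47 + 219)) = √(-15157 + 172) = √(-14985) = 9*I*√185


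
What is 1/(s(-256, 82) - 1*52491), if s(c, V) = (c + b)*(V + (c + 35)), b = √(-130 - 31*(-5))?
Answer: -1/17602 ≈ -5.6812e-5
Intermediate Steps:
b = 5 (b = √(-130 + 155) = √25 = 5)
s(c, V) = (5 + c)*(35 + V + c) (s(c, V) = (c + 5)*(V + (c + 35)) = (5 + c)*(V + (35 + c)) = (5 + c)*(35 + V + c))
1/(s(-256, 82) - 1*52491) = 1/((175 + (-256)² + 5*82 + 40*(-256) + 82*(-256)) - 1*52491) = 1/((175 + 65536 + 410 - 10240 - 20992) - 52491) = 1/(34889 - 52491) = 1/(-17602) = -1/17602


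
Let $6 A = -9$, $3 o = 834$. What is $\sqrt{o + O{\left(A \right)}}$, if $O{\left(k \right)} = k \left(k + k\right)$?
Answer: $\frac{\sqrt{1130}}{2} \approx 16.808$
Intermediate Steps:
$o = 278$ ($o = \frac{1}{3} \cdot 834 = 278$)
$A = - \frac{3}{2}$ ($A = \frac{1}{6} \left(-9\right) = - \frac{3}{2} \approx -1.5$)
$O{\left(k \right)} = 2 k^{2}$ ($O{\left(k \right)} = k 2 k = 2 k^{2}$)
$\sqrt{o + O{\left(A \right)}} = \sqrt{278 + 2 \left(- \frac{3}{2}\right)^{2}} = \sqrt{278 + 2 \cdot \frac{9}{4}} = \sqrt{278 + \frac{9}{2}} = \sqrt{\frac{565}{2}} = \frac{\sqrt{1130}}{2}$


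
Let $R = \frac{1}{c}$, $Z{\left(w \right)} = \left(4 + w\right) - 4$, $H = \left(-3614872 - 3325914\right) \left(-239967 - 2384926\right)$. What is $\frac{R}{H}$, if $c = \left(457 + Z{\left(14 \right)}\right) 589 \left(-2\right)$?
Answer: $- \frac{1}{10108493976238474524} \approx -9.8927 \cdot 10^{-20}$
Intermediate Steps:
$H = 18218820585898$ ($H = \left(-6940786\right) \left(-2624893\right) = 18218820585898$)
$Z{\left(w \right)} = w$
$c = -554838$ ($c = \left(457 + 14\right) 589 \left(-2\right) = 471 \left(-1178\right) = -554838$)
$R = - \frac{1}{554838}$ ($R = \frac{1}{-554838} = - \frac{1}{554838} \approx -1.8023 \cdot 10^{-6}$)
$\frac{R}{H} = - \frac{1}{554838 \cdot 18218820585898} = \left(- \frac{1}{554838}\right) \frac{1}{18218820585898} = - \frac{1}{10108493976238474524}$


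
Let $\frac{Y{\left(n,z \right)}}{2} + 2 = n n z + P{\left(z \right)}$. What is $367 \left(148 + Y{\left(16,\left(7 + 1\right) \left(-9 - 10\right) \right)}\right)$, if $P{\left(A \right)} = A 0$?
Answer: $-28508560$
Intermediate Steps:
$P{\left(A \right)} = 0$
$Y{\left(n,z \right)} = -4 + 2 z n^{2}$ ($Y{\left(n,z \right)} = -4 + 2 \left(n n z + 0\right) = -4 + 2 \left(n^{2} z + 0\right) = -4 + 2 \left(z n^{2} + 0\right) = -4 + 2 z n^{2}$)
$367 \left(148 + Y{\left(16,\left(7 + 1\right) \left(-9 - 10\right) \right)}\right) = 367 \left(148 + \left(-4 + 2 \left(7 + 1\right) \left(-9 - 10\right) 16^{2}\right)\right) = 367 \left(148 + \left(-4 + 2 \cdot 8 \left(-19\right) 256\right)\right) = 367 \left(148 + \left(-4 + 2 \left(-152\right) 256\right)\right) = 367 \left(148 - 77828\right) = 367 \left(-77680\right) = -28508560$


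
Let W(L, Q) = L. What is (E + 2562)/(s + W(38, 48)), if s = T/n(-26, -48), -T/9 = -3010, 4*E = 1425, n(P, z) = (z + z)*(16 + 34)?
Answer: 466920/5177 ≈ 90.191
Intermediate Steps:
n(P, z) = 100*z (n(P, z) = (2*z)*50 = 100*z)
E = 1425/4 (E = (¼)*1425 = 1425/4 ≈ 356.25)
T = 27090 (T = -9*(-3010) = 27090)
s = -903/160 (s = 27090/((100*(-48))) = 27090/(-4800) = 27090*(-1/4800) = -903/160 ≈ -5.6438)
(E + 2562)/(s + W(38, 48)) = (1425/4 + 2562)/(-903/160 + 38) = 11673/(4*(5177/160)) = (11673/4)*(160/5177) = 466920/5177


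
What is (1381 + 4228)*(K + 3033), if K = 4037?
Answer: 39655630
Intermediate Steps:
(1381 + 4228)*(K + 3033) = (1381 + 4228)*(4037 + 3033) = 5609*7070 = 39655630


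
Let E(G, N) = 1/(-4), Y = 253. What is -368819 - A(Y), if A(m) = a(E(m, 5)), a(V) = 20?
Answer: -368839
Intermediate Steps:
E(G, N) = -¼
A(m) = 20
-368819 - A(Y) = -368819 - 1*20 = -368819 - 20 = -368839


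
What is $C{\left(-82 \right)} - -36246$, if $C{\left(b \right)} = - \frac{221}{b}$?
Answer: $\frac{2972393}{82} \approx 36249.0$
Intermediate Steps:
$C{\left(-82 \right)} - -36246 = - \frac{221}{-82} - -36246 = \left(-221\right) \left(- \frac{1}{82}\right) + 36246 = \frac{221}{82} + 36246 = \frac{2972393}{82}$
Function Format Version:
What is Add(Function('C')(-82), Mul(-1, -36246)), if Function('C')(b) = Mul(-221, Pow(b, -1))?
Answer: Rational(2972393, 82) ≈ 36249.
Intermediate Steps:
Add(Function('C')(-82), Mul(-1, -36246)) = Add(Mul(-221, Pow(-82, -1)), Mul(-1, -36246)) = Add(Mul(-221, Rational(-1, 82)), 36246) = Add(Rational(221, 82), 36246) = Rational(2972393, 82)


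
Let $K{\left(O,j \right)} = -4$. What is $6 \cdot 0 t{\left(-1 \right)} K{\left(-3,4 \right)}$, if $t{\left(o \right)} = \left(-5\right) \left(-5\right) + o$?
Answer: $0$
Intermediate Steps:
$t{\left(o \right)} = 25 + o$
$6 \cdot 0 t{\left(-1 \right)} K{\left(-3,4 \right)} = 6 \cdot 0 \left(25 - 1\right) \left(-4\right) = 0 \cdot 24 \left(-4\right) = 0 \left(-4\right) = 0$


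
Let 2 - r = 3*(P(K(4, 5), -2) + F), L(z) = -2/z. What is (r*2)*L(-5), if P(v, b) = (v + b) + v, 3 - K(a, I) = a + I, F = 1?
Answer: 164/5 ≈ 32.800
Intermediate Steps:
K(a, I) = 3 - I - a (K(a, I) = 3 - (a + I) = 3 - (I + a) = 3 + (-I - a) = 3 - I - a)
P(v, b) = b + 2*v (P(v, b) = (b + v) + v = b + 2*v)
r = 41 (r = 2 - 3*((-2 + 2*(3 - 1*5 - 1*4)) + 1) = 2 - 3*((-2 + 2*(3 - 5 - 4)) + 1) = 2 - 3*((-2 + 2*(-6)) + 1) = 2 - 3*((-2 - 12) + 1) = 2 - 3*(-14 + 1) = 2 - 3*(-13) = 2 - 1*(-39) = 2 + 39 = 41)
(r*2)*L(-5) = (41*2)*(-2/(-5)) = 82*(-2*(-⅕)) = 82*(⅖) = 164/5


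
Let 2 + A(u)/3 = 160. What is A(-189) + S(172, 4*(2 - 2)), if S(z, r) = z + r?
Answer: 646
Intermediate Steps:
S(z, r) = r + z
A(u) = 474 (A(u) = -6 + 3*160 = -6 + 480 = 474)
A(-189) + S(172, 4*(2 - 2)) = 474 + (4*(2 - 2) + 172) = 474 + (4*0 + 172) = 474 + (0 + 172) = 474 + 172 = 646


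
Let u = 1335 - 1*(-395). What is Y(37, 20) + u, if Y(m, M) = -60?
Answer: 1670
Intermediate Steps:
u = 1730 (u = 1335 + 395 = 1730)
Y(37, 20) + u = -60 + 1730 = 1670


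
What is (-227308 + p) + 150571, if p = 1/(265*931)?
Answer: -18932168954/246715 ≈ -76737.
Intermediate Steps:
p = 1/246715 ≈ 4.0533e-6
(-227308 + p) + 150571 = (-227308 + 1/246715) + 150571 = -56080293219/246715 + 150571 = -18932168954/246715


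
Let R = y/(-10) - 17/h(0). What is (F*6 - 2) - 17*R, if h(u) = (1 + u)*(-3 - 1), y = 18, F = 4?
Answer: -393/20 ≈ -19.650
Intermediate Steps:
h(u) = -4 - 4*u (h(u) = (1 + u)*(-4) = -4 - 4*u)
R = 49/20 (R = 18/(-10) - 17/(-4 - 4*0) = 18*(-⅒) - 17/(-4 + 0) = -9/5 - 17/(-4) = -9/5 - 17*(-¼) = -9/5 + 17/4 = 49/20 ≈ 2.4500)
(F*6 - 2) - 17*R = (4*6 - 2) - 17*49/20 = (24 - 2) - 833/20 = 22 - 833/20 = -393/20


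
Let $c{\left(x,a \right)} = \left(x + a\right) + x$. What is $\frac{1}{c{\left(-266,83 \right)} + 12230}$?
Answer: $\frac{1}{11781} \approx 8.4882 \cdot 10^{-5}$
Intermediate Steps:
$c{\left(x,a \right)} = a + 2 x$ ($c{\left(x,a \right)} = \left(a + x\right) + x = a + 2 x$)
$\frac{1}{c{\left(-266,83 \right)} + 12230} = \frac{1}{\left(83 + 2 \left(-266\right)\right) + 12230} = \frac{1}{\left(83 - 532\right) + 12230} = \frac{1}{-449 + 12230} = \frac{1}{11781}$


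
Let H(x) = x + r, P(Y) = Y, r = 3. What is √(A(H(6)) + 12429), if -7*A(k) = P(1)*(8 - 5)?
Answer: 10*√6090/7 ≈ 111.48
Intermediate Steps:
H(x) = 3 + x (H(x) = x + 3 = 3 + x)
A(k) = -3/7 (A(k) = -(8 - 5)/7 = -3/7)
√(A(H(6)) + 12429) = √(-3/7 + 12429) = √(87000/7) = 10*√6090/7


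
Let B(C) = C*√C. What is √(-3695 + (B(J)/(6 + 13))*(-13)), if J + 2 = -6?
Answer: √(-1333895 + 3952*I*√2)/19 ≈ 0.12735 + 60.787*I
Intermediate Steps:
J = -8 (J = -2 - 6 = -8)
B(C) = C^(3/2)
√(-3695 + (B(J)/(6 + 13))*(-13)) = √(-3695 + ((-8)^(3/2)/(6 + 13))*(-13)) = √(-3695 + ((-16*I*√2)/19)*(-13)) = √(-3695 - 16*I*√2/19*(-13)) = √(-3695 + 208*I*√2/19)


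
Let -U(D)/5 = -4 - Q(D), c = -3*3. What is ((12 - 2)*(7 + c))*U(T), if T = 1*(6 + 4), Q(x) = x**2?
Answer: -10400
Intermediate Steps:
c = -9
T = 10 (T = 1*10 = 10)
U(D) = 20 + 5*D**2 (U(D) = -5*(-4 - D**2) = 20 + 5*D**2)
((12 - 2)*(7 + c))*U(T) = ((12 - 2)*(7 - 9))*(20 + 5*10**2) = (10*(-2))*(20 + 5*100) = -20*(20 + 500) = -20*520 = -10400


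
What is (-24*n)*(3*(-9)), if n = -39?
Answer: -25272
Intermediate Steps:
(-24*n)*(3*(-9)) = (-24*(-39))*(3*(-9)) = 936*(-27) = -25272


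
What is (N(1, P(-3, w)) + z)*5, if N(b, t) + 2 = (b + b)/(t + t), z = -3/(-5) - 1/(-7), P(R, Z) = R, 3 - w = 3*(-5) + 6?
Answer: -167/21 ≈ -7.9524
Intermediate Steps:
w = 12 (w = 3 - (3*(-5) + 6) = 3 - (-15 + 6) = 3 - 1*(-9) = 3 + 9 = 12)
z = 26/35 (z = -3*(-⅕) - 1*(-⅐) = ⅗ + ⅐ = 26/35 ≈ 0.74286)
N(b, t) = -2 + b/t (N(b, t) = -2 + (b + b)/(t + t) = -2 + (2*b)/((2*t)) = -2 + (2*b)*(1/(2*t)) = -2 + b/t)
(N(1, P(-3, w)) + z)*5 = ((-2 + 1/(-3)) + 26/35)*5 = ((-2 + 1*(-⅓)) + 26/35)*5 = ((-2 - ⅓) + 26/35)*5 = (-7/3 + 26/35)*5 = -167/105*5 = -167/21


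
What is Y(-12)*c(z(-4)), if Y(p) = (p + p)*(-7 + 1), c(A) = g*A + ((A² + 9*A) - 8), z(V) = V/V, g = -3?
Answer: -144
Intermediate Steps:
z(V) = 1
c(A) = -8 + A² + 6*A (c(A) = -3*A + ((A² + 9*A) - 8) = -3*A + (-8 + A² + 9*A) = -8 + A² + 6*A)
Y(p) = -12*p (Y(p) = (2*p)*(-6) = -12*p)
Y(-12)*c(z(-4)) = (-12*(-12))*(-8 + 1² + 6*1) = 144*(-8 + 1 + 6) = 144*(-1) = -144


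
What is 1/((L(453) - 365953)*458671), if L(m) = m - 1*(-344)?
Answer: -1/167486467676 ≈ -5.9706e-12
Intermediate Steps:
L(m) = 344 + m (L(m) = m + 344 = 344 + m)
1/((L(453) - 365953)*458671) = 1/(((344 + 453) - 365953)*458671) = (1/458671)/(797 - 365953) = (1/458671)/(-365156) = -1/365156*1/458671 = -1/167486467676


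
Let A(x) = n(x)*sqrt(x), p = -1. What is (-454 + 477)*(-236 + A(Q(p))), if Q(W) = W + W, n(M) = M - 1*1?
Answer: -5428 - 69*I*sqrt(2) ≈ -5428.0 - 97.581*I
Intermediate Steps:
n(M) = -1 + M (n(M) = M - 1 = -1 + M)
Q(W) = 2*W
A(x) = sqrt(x)*(-1 + x) (A(x) = (-1 + x)*sqrt(x) = sqrt(x)*(-1 + x))
(-454 + 477)*(-236 + A(Q(p))) = (-454 + 477)*(-236 + sqrt(2*(-1))*(-1 + 2*(-1))) = 23*(-236 + sqrt(-2)*(-1 - 2)) = 23*(-236 + (I*sqrt(2))*(-3)) = 23*(-236 - 3*I*sqrt(2)) = -5428 - 69*I*sqrt(2)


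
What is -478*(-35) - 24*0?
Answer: 16730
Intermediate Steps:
-478*(-35) - 24*0 = 16730 + 0 = 16730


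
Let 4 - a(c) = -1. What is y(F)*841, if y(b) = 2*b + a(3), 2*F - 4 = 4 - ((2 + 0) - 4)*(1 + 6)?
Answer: 22707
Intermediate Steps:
a(c) = 5 (a(c) = 4 - 1*(-1) = 4 + 1 = 5)
F = 11 (F = 2 + (4 - ((2 + 0) - 4)*(1 + 6))/2 = 2 + (4 - (2 - 4)*7)/2 = 2 + (4 - (-2)*7)/2 = 2 + (4 - 1*(-14))/2 = 2 + (4 + 14)/2 = 2 + (1/2)*18 = 2 + 9 = 11)
y(b) = 5 + 2*b (y(b) = 2*b + 5 = 5 + 2*b)
y(F)*841 = (5 + 2*11)*841 = (5 + 22)*841 = 27*841 = 22707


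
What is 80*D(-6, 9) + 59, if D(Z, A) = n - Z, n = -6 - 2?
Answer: -101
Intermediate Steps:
n = -8
D(Z, A) = -8 - Z
80*D(-6, 9) + 59 = 80*(-8 - 1*(-6)) + 59 = 80*(-8 + 6) + 59 = 80*(-2) + 59 = -160 + 59 = -101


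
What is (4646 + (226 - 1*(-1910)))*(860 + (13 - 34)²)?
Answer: 8823382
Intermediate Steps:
(4646 + (226 - 1*(-1910)))*(860 + (13 - 34)²) = (4646 + (226 + 1910))*(860 + (-21)²) = (4646 + 2136)*(860 + 441) = 6782*1301 = 8823382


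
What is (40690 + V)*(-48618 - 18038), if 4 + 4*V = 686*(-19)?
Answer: -2494967408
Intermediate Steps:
V = -6519/2 (V = -1 + (686*(-19))/4 = -1 + (1/4)*(-13034) = -1 - 6517/2 = -6519/2 ≈ -3259.5)
(40690 + V)*(-48618 - 18038) = (40690 - 6519/2)*(-48618 - 18038) = (74861/2)*(-66656) = -2494967408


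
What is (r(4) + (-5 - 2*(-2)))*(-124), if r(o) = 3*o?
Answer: -1364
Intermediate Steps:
(r(4) + (-5 - 2*(-2)))*(-124) = (3*4 + (-5 - 2*(-2)))*(-124) = (12 + (-5 + 4))*(-124) = (12 - 1)*(-124) = 11*(-124) = -1364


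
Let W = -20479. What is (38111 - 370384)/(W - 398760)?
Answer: 332273/419239 ≈ 0.79256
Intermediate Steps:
(38111 - 370384)/(W - 398760) = (38111 - 370384)/(-20479 - 398760) = -332273/(-419239) = -332273*(-1/419239) = 332273/419239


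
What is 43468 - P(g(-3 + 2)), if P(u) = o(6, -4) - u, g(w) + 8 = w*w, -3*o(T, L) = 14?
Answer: 130397/3 ≈ 43466.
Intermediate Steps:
o(T, L) = -14/3 (o(T, L) = -⅓*14 = -14/3)
g(w) = -8 + w² (g(w) = -8 + w*w = -8 + w²)
P(u) = -14/3 - u
43468 - P(g(-3 + 2)) = 43468 - (-14/3 - (-8 + (-3 + 2)²)) = 43468 - (-14/3 - (-8 + (-1)²)) = 43468 - (-14/3 - (-8 + 1)) = 43468 - (-14/3 - 1*(-7)) = 43468 - (-14/3 + 7) = 43468 - 1*7/3 = 43468 - 7/3 = 130397/3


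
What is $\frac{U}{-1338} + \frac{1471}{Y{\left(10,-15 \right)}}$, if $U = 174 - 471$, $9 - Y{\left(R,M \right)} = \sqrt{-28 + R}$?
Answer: $\frac{657155}{4906} + \frac{1471 i \sqrt{2}}{33} \approx 133.95 + 63.04 i$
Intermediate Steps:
$Y{\left(R,M \right)} = 9 - \sqrt{-28 + R}$
$U = -297$ ($U = 174 - 471 = -297$)
$\frac{U}{-1338} + \frac{1471}{Y{\left(10,-15 \right)}} = - \frac{297}{-1338} + \frac{1471}{9 - \sqrt{-28 + 10}} = \left(-297\right) \left(- \frac{1}{1338}\right) + \frac{1471}{9 - \sqrt{-18}} = \frac{99}{446} + \frac{1471}{9 - 3 i \sqrt{2}}$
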